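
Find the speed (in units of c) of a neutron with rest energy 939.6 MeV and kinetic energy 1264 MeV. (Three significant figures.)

0.905c

K = (γ−1)mc², so γ = 1 + 1264/939.6 = 2.3453.
Then v/c = √(1 − γ⁻²) = √(1 − 0.181804) = √0.818196 = 0.905.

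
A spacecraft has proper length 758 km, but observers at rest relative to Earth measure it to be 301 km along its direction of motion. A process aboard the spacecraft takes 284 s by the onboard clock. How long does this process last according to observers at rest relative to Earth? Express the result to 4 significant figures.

γ = L₀/L = 758/301 = 2.51827.
Δt = γΔτ = 2.51827 × 284 = 715.2 s.

715.2 s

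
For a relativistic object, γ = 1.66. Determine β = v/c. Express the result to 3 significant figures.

0.798

β = √(1 − 1/γ²) = √(1 − 1/2.7556) = √0.637103 = 0.798.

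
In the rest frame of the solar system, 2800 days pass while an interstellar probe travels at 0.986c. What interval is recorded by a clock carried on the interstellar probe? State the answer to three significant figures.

β² = 0.972196, so γ = 1/√0.027804 = 5.9972.
The moving clock records proper time: Δτ = Δt/γ = 2800/5.9972 = 467 days.

467 days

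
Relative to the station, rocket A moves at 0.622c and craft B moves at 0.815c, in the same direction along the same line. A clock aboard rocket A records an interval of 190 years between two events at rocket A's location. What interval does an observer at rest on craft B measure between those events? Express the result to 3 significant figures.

206 years

Transform rocket A's velocity into craft B's frame: (0.622 − 0.815)/(1 − 0.622·0.815) = −0.193/0.49307, so the relative speed is 0.39143c.
At |u| = 0.39143c, γ = (1 − 0.153217)^(−1/2) = 1.0867.
Rocket A's interval is proper; time dilation gives Δt_B = γΔτ = 1.0867 × 190 years = 206 years.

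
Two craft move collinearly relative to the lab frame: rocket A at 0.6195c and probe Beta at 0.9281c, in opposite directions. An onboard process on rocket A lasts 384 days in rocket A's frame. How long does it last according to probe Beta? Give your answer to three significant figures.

2070 days

The velocity of rocket A relative to probe Beta is (0.6195 + 0.9281)c / (1 + 0.6195×0.9281) = 0.98263c; relative speed 0.98263c.
At |u| = 0.98263c, γ = (1 − 0.965562)^(−1/2) = 5.3887.
Rocket A's interval is proper; time dilation gives Δt_B = γΔτ = 5.3887 × 384 days = 2070 days.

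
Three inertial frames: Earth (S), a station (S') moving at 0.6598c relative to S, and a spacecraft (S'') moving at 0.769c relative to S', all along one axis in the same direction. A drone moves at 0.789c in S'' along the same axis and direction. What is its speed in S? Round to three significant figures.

0.994c

Compose velocities in two stages. Stage 1 (into S'): u₁ = (0.789+0.769)/(1+0.789×0.769) = 0.96966.
Stage 2 (into S): u = (0.96966+0.6598)/(1+0.96966×0.6598) = 0.99371, so the speed is 0.994c.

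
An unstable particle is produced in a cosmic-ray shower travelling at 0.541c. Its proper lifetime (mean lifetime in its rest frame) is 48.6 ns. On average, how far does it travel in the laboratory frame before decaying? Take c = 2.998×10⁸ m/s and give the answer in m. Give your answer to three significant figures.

9.37 m

γ = 1/√(1 − β²) = 1/√(1 − 0.292681) = 1/√0.707319 = 1/0.841023 = 1.189.
Lab-frame lifetime: Δt = γτ = 1.189 × 48.6 ns = 57.785 ns.
Distance: d = vΔt = 0.541 × 2.998×10⁸ m/s × 5.7785×10^-8 s = 9.37 m.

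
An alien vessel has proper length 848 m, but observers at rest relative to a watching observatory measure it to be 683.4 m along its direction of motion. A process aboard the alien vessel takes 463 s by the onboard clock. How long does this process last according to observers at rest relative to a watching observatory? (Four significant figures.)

γ = L₀/L = 848/683.4 = 1.24085.
Δt = γΔτ = 1.24085 × 463 = 574.5 s.

574.5 s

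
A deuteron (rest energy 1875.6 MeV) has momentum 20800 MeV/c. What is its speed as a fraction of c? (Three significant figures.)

βγ = pc/(mc²) = 20800/1875.6 = 11.09.
Since γ² = 1 + (βγ)² = 123.988, γ = √123.988 = 11.135, and β = (βγ)/γ = 11.09/11.135 = 0.996.

0.996c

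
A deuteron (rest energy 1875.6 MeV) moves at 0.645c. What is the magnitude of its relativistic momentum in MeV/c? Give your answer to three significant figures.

1580 MeV/c

γ = 1/√(1 − β²) = 1/√(1 − 0.416025) = 1/√0.583975 = 1/0.764183 = 1.3086.
Momentum: p = γβ·mc = 1.3086 × 0.645 × 1875.6 MeV/c = 1580 MeV/c.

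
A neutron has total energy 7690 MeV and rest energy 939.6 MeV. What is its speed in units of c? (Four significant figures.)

0.9925c

γ = E/(mc²) = 7690/939.6 = 8.1843.
β = √(1 − 1/γ²) = √(1 − 0.0149292) = √0.9850708 = 0.9925.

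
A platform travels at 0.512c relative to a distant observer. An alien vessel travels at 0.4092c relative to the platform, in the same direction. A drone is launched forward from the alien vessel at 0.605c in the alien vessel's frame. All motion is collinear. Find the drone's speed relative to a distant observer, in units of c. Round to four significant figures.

0.9355c

Compose velocities in two stages. Stage 1 (into S'): u₁ = (0.605+0.4092)/(1+0.605×0.4092) = 0.81294.
Stage 2 (into S): u = (0.81294+0.512)/(1+0.81294×0.512) = 0.93554, so the speed is 0.9355c.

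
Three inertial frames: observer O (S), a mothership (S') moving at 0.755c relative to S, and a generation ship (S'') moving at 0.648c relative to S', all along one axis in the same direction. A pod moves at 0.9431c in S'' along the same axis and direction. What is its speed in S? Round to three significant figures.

First combine the pod and generation ship (S''→S'): u₁ = (0.9431 + 0.648)/(1 + 0.9431×0.648) = 1.5911/1.6111288 = 0.98757.
Then combine with the mothership (S'→S): u = (0.98757 + 0.755)/(1 + 0.98757×0.755) = 1.74257/1.74561535 = 0.99826.

0.998c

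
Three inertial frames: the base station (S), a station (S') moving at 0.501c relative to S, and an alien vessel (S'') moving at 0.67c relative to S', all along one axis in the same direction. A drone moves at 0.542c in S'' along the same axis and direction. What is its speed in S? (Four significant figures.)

Compose velocities in two stages. Stage 1 (into S'): u₁ = (0.542+0.67)/(1+0.542×0.67) = 0.88912.
Stage 2 (into S): u = (0.88912+0.501)/(1+0.88912×0.501) = 0.96172, so the speed is 0.9617c.

0.9617c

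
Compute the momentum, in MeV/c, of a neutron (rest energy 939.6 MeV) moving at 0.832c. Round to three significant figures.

1410 MeV/c

γ = 1/√(1 − β²) = 1/√(1 − 0.692224) = 1/√0.307776 = 1/0.554776 = 1.8025.
Momentum: p = γβ·mc = 1.8025 × 0.832 × 939.6 MeV/c = 1410 MeV/c.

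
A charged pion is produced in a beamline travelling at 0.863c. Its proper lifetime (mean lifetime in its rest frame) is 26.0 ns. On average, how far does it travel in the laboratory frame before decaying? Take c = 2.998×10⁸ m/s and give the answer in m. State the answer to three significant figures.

γ = 1/√(1 − β²) = 1/√(1 − 0.744769) = 1/√0.255231 = 1/0.505204 = 1.9794.
Lab-frame lifetime: Δt = γτ = 1.9794 × 26.0 ns = 51.464 ns.
Distance: d = vΔt = 0.863 × 2.998×10⁸ m/s × 5.1464×10^-8 s = 13.3 m.

13.3 m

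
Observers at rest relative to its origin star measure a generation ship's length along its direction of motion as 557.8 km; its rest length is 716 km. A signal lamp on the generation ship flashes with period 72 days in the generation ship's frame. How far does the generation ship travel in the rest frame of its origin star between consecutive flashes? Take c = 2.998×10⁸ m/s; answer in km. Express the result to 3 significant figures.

1.50×10^12 km

γ = L₀/L = 716/557.8 = 1.28361.
β = √(1 − 1/γ²) = 0.62696. Lab-frame period = γτ = 1.28361×72 days = 92.42 days. Distance = βc × γτ = 0.62696 × 2.998×10⁸ m/s × 7985088 s = 1.5009×10^15 m = 1.50×10^12 km.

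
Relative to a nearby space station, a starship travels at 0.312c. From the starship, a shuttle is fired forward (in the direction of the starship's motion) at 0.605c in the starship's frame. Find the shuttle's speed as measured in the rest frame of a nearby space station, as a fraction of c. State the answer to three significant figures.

0.771c

Relativistic velocity addition: u = (u' + v)/(1 + u'v/c²), with u' = 0.605c and v = 0.312c.
Numerator: 0.605 + 0.312 = 0.917. Denominator: 1 + (0.605)(0.312) = 1.18876.
u = 0.917/1.18876 = 0.77139, so the speed is 0.771c.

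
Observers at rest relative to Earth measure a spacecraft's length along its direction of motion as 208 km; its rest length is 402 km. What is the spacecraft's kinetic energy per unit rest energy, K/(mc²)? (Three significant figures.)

0.933

From L = L₀/γ: γ = 402/208 = 1.93269.
K/(mc²) = γ − 1 = 1.93269 − 1 = 0.933.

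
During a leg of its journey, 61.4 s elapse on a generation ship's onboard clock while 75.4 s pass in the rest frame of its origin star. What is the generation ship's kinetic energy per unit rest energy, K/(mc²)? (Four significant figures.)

The time-dilation ratio gives γ = 75.4/61.4 = 1.22801.
Since K = (γ−1)mc², K/(mc²) = 1.22801 − 1 = 0.2280.

0.2280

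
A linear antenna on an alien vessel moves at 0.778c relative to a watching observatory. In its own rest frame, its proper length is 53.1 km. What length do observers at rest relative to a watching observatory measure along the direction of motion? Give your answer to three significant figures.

33.4 km

γ = 1/√(1 − β²) = 1/√(1 − 0.605284) = 1/√0.394716 = 1/0.628264 = 1.5917.
Along the direction of motion the measured length is L₀/γ = 53.1/1.5917 = 33.4 km.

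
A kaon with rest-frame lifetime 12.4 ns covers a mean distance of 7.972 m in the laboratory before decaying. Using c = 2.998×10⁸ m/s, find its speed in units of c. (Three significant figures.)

0.906c

Let x = d/(cτ) = 7.972 m / (2.998×10⁸ m/s × 1.240×10^-8 s) = 2.1444. Since d = βγcτ, x = βγ = β/√(1−β²).
Solving: β² = x²/(1+x²) = 4.59845/5.59845 = 0.821379, so β = 0.906.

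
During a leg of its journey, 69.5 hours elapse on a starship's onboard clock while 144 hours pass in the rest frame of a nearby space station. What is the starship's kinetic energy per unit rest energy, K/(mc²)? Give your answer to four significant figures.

γ = Δt/Δτ = 144/69.5 = 2.07194.
K/(mc²) = γ − 1 = 2.07194 − 1 = 1.072.

1.072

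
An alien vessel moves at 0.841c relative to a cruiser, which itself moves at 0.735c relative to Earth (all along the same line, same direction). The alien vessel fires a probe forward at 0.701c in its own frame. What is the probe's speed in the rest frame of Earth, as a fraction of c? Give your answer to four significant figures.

Apply u = (u'+v)/(1+u'v) twice. Probe in the cruiser frame: (0.701+0.841)/(1+0.701·0.841) = 1.542/1.589541 = 0.97009c.
That velocity, transformed to the rest frame of Earth: (0.97009+0.735)/(1+0.97009·0.735) = 1.70509/1.71301615 = 0.99537c.

0.9954c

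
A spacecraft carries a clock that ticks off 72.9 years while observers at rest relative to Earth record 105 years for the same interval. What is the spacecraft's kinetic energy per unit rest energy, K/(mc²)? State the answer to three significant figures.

The time-dilation ratio gives γ = 105/72.9 = 1.44033.
K/(mc²) = γ − 1 = 1.44033 − 1 = 0.440.

0.440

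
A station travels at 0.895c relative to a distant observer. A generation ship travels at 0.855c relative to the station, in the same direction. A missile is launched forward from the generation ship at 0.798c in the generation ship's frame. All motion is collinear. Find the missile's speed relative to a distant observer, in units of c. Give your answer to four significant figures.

0.9990c

First combine the missile and generation ship (S''→S'): u₁ = (0.798 + 0.855)/(1 + 0.798×0.855) = 1.653/1.68229 = 0.98259.
Then combine with the station (S'→S): u = (0.98259 + 0.895)/(1 + 0.98259×0.895) = 1.87759/1.87941805 = 0.99903.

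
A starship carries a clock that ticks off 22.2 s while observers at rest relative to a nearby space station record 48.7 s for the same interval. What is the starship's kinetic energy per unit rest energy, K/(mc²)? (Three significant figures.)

1.19

From Δt = γΔτ: γ = 48.7/22.2 = 2.19369.
K/(mc²) = γ − 1 = 2.19369 − 1 = 1.19.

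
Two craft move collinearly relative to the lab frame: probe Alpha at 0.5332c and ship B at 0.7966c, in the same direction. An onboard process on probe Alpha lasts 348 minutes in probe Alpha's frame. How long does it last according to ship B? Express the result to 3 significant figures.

Speed of probe Alpha in ship B's frame: u = (v_A − v_B)/(1 − v_A v_B/c²) = (0.5332 − 0.7966)/(1 − 0.5332×0.7966) = −0.2634/0.57525288 = −0.45789; |u| = 0.45789c.
γ for this relative speed: γ = 1/√(1 − 0.209663) = 1.1248.
Probe Alpha's interval is proper; time dilation gives Δt_B = γΔτ = 1.1248 × 348 minutes = 391 minutes.

391 minutes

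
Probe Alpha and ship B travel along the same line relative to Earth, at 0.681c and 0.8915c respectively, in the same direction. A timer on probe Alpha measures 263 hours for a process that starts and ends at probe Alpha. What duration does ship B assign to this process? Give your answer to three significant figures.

311 hours

The velocity of probe Alpha relative to ship B is (0.681 − 0.8915)c / (1 − 0.681×0.8915) = −0.53578c; relative speed 0.53578c.
At |u| = 0.53578c, γ = (1 − 0.28706)^(−1/2) = 1.1843.
Probe Alpha's interval is proper; time dilation gives Δt_B = γΔτ = 1.1843 × 263 hours = 311 hours.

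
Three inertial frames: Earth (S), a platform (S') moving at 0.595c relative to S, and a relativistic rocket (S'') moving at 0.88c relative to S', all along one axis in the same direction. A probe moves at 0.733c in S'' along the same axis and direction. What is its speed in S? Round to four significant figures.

Apply u = (u'+v)/(1+u'v) twice. Probe in the platform frame: (0.733+0.88)/(1+0.733·0.88) = 1.613/1.64504 = 0.98052c.
That velocity, transformed to the rest frame of Earth: (0.98052+0.595)/(1+0.98052·0.595) = 1.57552/1.5834094 = 0.99502c.

0.9950c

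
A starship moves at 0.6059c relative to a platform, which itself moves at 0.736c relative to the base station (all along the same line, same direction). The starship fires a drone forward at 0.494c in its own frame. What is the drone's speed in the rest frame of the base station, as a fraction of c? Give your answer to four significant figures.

Compose velocities in two stages. Stage 1 (into S'): u₁ = (0.494+0.6059)/(1+0.494×0.6059) = 0.84652.
Stage 2 (into S): u = (0.84652+0.736)/(1+0.84652×0.736) = 0.97504, so the speed is 0.9750c.

0.9750c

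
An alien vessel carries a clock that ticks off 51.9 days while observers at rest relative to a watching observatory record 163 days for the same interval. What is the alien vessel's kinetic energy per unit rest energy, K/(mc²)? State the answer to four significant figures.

2.141

The time-dilation ratio gives γ = 163/51.9 = 3.14066.
Since K = (γ−1)mc², K/(mc²) = 3.14066 − 1 = 2.141.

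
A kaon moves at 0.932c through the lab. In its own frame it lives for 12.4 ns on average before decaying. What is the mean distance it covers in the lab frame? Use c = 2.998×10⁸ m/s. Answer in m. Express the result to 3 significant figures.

9.56 m

Lorentz factor: γ = (1 − 0.868624)^(−1/2) = 2.7589.
Lab-frame lifetime: Δt = γτ = 2.7589 × 12.4 ns = 34.21 ns.
Distance: d = vΔt = 0.932 × 2.998×10⁸ m/s × 3.4210×10^-8 s = 9.56 m.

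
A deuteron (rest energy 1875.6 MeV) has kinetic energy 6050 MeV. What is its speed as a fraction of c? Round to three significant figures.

γ = 1 + K/(mc²) = 1 + 6050/1875.6 = 4.2256.
β = √(1 − 1/γ²) = √(1 − 0.0560045) = √0.9439955 = 0.972.

0.972c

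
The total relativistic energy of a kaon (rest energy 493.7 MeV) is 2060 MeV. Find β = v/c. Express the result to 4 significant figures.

0.9709

Total energy E = γmc² gives γ = 2060/493.7 = 4.1726.
Hence β = √(1 − 1/γ²) = √(1 − 0.0574363) = √0.9425637 = 0.9709.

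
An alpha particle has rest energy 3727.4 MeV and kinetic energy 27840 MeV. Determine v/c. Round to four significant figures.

K = (γ−1)mc², so γ = 1 + 27840/3727.4 = 8.469.
Then v/c = √(1 − γ⁻²) = √(1 − 0.0139423) = √0.9860577 = 0.9930.

0.9930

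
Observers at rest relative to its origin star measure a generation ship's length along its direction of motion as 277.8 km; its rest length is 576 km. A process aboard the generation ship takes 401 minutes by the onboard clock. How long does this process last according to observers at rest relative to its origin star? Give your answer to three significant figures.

γ = L₀/L = 576/277.8 = 2.07343.
The same γ dilates the second interval: 2.07343 × 401 minutes = 831 minutes.

831 minutes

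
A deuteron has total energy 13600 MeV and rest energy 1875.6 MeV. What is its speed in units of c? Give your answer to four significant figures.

γ = E/(mc²) = 13600/1875.6 = 7.251.
β = √(1 − 1/γ²) = √(1 − 0.0190197) = √0.9809803 = 0.9904.

0.9904c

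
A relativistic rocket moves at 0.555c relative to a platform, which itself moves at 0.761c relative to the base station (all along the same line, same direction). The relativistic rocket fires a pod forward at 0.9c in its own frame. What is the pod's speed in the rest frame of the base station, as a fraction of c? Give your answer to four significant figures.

0.9959c

Apply u = (u'+v)/(1+u'v) twice. Pod in the platform frame: (0.9+0.555)/(1+0.9·0.555) = 1.455/1.4995 = 0.97032c.
That velocity, transformed to the rest frame of the base station: (0.97032+0.761)/(1+0.97032·0.761) = 1.73132/1.73841352 = 0.99592c.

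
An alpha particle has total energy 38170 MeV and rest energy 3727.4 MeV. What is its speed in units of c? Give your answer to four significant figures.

γ = E/(mc²) = 38170/3727.4 = 10.24.
β = √(1 − 1/γ²) = √(1 − 0.00953674) = √0.99046326 = 0.9952.

0.9952c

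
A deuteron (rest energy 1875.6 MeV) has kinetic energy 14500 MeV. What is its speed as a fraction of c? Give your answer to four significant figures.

K = (γ−1)mc², so γ = 1 + 14500/1875.6 = 8.7309.
Then v/c = √(1 − γ⁻²) = √(1 − 0.0131184) = √0.9868816 = 0.9934.

0.9934c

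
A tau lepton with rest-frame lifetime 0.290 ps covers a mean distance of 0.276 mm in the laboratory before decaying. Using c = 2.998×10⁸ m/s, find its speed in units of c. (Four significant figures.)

0.9538c

d = βγcτ ⇒ βγ = d/(cτ) = 2.760×10^-4 m / (8.6942×10^-5 m) = 3.1745.
β = (βγ)/√(1+(βγ)²) = 3.1745/√11.0775 = 0.9538.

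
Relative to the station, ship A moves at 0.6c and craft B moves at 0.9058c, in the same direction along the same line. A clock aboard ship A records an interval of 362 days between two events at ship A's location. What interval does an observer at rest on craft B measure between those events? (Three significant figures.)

Speed of ship A in craft B's frame: u = (v_A − v_B)/(1 − v_A v_B/c²) = (0.6 − 0.9058)/(1 − 0.6×0.9058) = −0.3058/0.45652 = −0.66985; |u| = 0.66985c.
At |u| = 0.66985c, γ = (1 − 0.448699)^(−1/2) = 1.3468.
The clock on ship A records proper time, so craft B measures Δt = γΔτ = 1.3468 × 362 = 488 days.

488 days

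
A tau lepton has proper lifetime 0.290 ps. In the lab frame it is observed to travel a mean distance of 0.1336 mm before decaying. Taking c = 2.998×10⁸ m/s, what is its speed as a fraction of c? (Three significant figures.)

Lab distance = (lab lifetime)·v = γτ·βc, so βγ = d/(cτ) = 1.336×10^-4/(2.998×10⁸ × 2.900×10^-13) = 1.5367.
With βγ = 1.5367: γ² = 1 + (βγ)² = 3.36145, and β = (βγ)/γ = 1.5367/1.83343 = 0.838.

0.838c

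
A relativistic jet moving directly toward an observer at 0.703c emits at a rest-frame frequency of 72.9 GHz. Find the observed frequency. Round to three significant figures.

Relativistic Doppler (source moving toward): f_obs = f_src · √((1+β)/(1−β)).
With β = 0.703: factor = √(1.703/0.297) = 2.3946.
f_obs = 72.9 × 2.3946 = 175 GHz.

175 GHz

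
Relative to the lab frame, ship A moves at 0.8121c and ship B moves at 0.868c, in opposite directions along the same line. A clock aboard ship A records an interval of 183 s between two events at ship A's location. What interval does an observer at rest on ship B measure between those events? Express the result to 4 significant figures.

The velocity of ship A relative to ship B is (0.8121 + 0.868)c / (1 + 0.8121×0.868) = 0.98545c; relative speed 0.98545c.
At |u| = 0.98545c, γ = (1 − 0.971112)^(−1/2) = 5.8836.
Ship A's interval is proper; time dilation gives Δt_B = γΔτ = 5.8836 × 183 s = 1077 s.

1077 s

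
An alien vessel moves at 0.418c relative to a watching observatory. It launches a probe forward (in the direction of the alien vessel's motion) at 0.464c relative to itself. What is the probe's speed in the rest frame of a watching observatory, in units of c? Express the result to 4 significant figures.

0.7387c

Relativistic velocity addition: u = (u' + v)/(1 + u'v/c²), with u' = 0.464c and v = 0.418c.
Numerator: 0.464 + 0.418 = 0.882. Denominator: 1 + (0.464)(0.418) = 1.193952.
u = 0.882/1.193952 = 0.73872, so the speed is 0.7387c.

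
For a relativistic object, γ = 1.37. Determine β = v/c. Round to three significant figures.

β = √(1 − 1/γ²) = √(1 − 1/1.8769) = √0.467207 = 0.684.

0.684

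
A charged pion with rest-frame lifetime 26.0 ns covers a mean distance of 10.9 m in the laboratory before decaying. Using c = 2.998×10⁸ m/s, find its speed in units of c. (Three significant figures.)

0.813c

Let x = d/(cτ) = 10.90 m / (2.998×10⁸ m/s × 2.600×10^-8 s) = 1.3984. Since d = βγcτ, x = βγ = β/√(1−β²).
Solving: β² = x²/(1+x²) = 1.95552/2.95552 = 0.66165, so β = 0.813.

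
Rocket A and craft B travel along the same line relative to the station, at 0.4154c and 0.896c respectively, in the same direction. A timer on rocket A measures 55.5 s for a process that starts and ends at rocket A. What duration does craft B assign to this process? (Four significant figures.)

Transform rocket A's velocity into craft B's frame: (0.4154 − 0.896)/(1 − 0.4154·0.896) = −0.4806/0.6278016, so the relative speed is 0.76553c.
γ for this relative speed: γ = 1/√(1 − 0.586036) = 1.5542.
The clock on rocket A records proper time, so craft B measures Δt = γΔτ = 1.5542 × 55.5 = 86.26 s.

86.26 s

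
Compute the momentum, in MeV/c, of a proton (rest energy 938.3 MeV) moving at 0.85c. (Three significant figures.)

β² = 0.7225, so γ = 1/√0.2775 = 1.8983.
Momentum: p = γβ·mc = 1.8983 × 0.85 × 938.3 MeV/c = 1510 MeV/c.

1510 MeV/c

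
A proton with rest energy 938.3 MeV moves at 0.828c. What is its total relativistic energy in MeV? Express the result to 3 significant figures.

1670 MeV

With β = 0.828, γ = 1/√(1 − 0.828²) = 1/√0.314416 = 1.7834.
Total energy: E = γmc² = 1.7834 × 938.3 MeV = 1670 MeV.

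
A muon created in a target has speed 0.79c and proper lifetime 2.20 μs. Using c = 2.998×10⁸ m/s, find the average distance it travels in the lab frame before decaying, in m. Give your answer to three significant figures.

γ = 1/√(1 − β²) = 1/√(1 − 0.6241) = 1/√0.3759 = 1/0.613107 = 1.631.
Lab-frame lifetime: Δt = γτ = 1.631 × 2.20 μs = 3.5882 μs.
Distance: d = vΔt = 0.79 × 2.998×10⁸ m/s × 3.5882×10^-6 s = 850 m.

850 m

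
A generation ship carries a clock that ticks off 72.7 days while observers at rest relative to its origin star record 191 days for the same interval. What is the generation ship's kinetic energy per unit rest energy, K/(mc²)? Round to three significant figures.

From Δt = γΔτ: γ = 191/72.7 = 2.62724.
K/(mc²) = γ − 1 = 2.62724 − 1 = 1.63.

1.63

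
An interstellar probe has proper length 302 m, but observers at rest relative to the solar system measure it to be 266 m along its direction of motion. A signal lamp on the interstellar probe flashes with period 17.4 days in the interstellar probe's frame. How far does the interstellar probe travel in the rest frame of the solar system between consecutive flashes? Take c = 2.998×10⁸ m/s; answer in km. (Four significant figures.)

Length contraction gives γ = L₀/L = 302/266 = 1.13534.
β = √(1 − 1/γ²) = 0.4735. Lab-frame period = γτ = 1.13534×17.4 days = 19.755 days. Distance = βc × γτ = 0.4735 × 2.998×10⁸ m/s × 1706832 s = 2.4229×10^14 m = 2.423×10^11 km.

2.423×10^11 km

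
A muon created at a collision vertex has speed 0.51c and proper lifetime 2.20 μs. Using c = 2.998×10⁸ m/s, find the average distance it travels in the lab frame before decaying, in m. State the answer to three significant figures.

With β = 0.51, γ = 1/√(1 − 0.51²) = 1/√0.7399 = 1.1626.
Lab-frame lifetime: Δt = γτ = 1.1626 × 2.20 μs = 2.5577 μs.
Distance: d = vΔt = 0.51 × 2.998×10⁸ m/s × 2.5577×10^-6 s = 391 m.

391 m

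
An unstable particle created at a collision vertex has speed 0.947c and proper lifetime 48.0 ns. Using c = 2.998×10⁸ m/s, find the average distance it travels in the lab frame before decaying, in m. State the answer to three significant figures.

With β = 0.947, γ = 1/√(1 − 0.947²) = 1/√0.103191 = 3.113.
Lab-frame lifetime: Δt = γτ = 3.113 × 48.0 ns = 149.42 ns.
Distance: d = vΔt = 0.947 × 2.998×10⁸ m/s × 1.4942×10^-7 s = 42.4 m.

42.4 m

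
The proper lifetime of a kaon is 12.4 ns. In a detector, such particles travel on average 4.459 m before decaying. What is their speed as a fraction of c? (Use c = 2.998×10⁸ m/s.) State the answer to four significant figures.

Lab distance = (lab lifetime)·v = γτ·βc, so βγ = d/(cτ) = 4.459/(2.998×10⁸ × 1.240×10^-8) = 1.1995.
With βγ = 1.1995: γ² = 1 + (βγ)² = 2.4388, and β = (βγ)/γ = 1.1995/1.56167 = 0.7681.

0.7681c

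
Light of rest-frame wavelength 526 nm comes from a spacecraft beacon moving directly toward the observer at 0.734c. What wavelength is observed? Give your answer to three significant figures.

206 nm

Relativistic Doppler for wavelength: λ_obs = λ_src · √((1−β)/(1+β)).
With β = 0.734: factor = √(0.266/1.734) = 0.39167.
λ_obs = 526 × 0.39167 = 206 nm.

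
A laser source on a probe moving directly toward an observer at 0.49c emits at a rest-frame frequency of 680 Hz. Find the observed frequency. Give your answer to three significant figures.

1160 Hz

Relativistic Doppler (source moving toward): f_obs = f_src · √((1+β)/(1−β)).
With β = 0.49: factor = √(1.49/0.51) = 1.7093.
f_obs = 680 × 1.7093 = 1160 Hz.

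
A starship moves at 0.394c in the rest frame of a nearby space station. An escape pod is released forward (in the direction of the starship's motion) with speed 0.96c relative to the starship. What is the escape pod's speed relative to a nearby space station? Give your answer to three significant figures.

Relativistic velocity addition: u = (u' + v)/(1 + u'v/c²), with u' = 0.96c and v = 0.394c.
Numerator: 0.96 + 0.394 = 1.354. Denominator: 1 + (0.96)(0.394) = 1.37824.
u = 1.354/1.37824 = 0.98241, so the speed is 0.982c.

0.982c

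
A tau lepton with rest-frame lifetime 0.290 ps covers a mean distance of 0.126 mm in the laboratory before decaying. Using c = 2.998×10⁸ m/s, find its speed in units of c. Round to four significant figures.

0.8231c

Let x = d/(cτ) = 1.260×10^-4 m / (2.998×10⁸ m/s × 2.900×10^-13 s) = 1.4492. Since d = βγcτ, x = βγ = β/√(1−β²).
Solving: β² = x²/(1+x²) = 2.10018/3.10018 = 0.677438, so β = 0.8231.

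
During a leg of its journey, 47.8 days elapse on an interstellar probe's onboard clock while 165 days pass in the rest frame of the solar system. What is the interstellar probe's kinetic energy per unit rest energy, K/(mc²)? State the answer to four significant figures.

2.452

From Δt = γΔτ: γ = 165/47.8 = 3.45188.
K/(mc²) = γ − 1 = 3.45188 − 1 = 2.452.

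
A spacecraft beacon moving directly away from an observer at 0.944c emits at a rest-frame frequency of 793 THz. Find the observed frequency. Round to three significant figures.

135 THz

Relativistic Doppler (source moving away): f_obs = f_src · √((1−β)/(1+β)).
With β = 0.944: factor = √(0.056/1.944) = 0.16973.
f_obs = 793 × 0.16973 = 135 THz.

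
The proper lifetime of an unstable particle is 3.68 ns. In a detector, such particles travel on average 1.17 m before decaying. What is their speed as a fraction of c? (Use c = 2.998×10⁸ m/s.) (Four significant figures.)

0.7276c

Lab distance = (lab lifetime)·v = γτ·βc, so βγ = d/(cτ) = 1.170/(2.998×10⁸ × 3.680×10^-9) = 1.0605.
With βγ = 1.0605: γ² = 1 + (βγ)² = 2.12466, and β = (βγ)/γ = 1.0605/1.45762 = 0.7276.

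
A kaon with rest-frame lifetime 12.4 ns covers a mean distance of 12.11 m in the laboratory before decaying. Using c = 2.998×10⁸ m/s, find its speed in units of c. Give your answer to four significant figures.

0.9560c

Lab distance = (lab lifetime)·v = γτ·βc, so βγ = d/(cτ) = 12.11/(2.998×10⁸ × 1.240×10^-8) = 3.2575.
With βγ = 3.2575: γ² = 1 + (βγ)² = 11.6113, and β = (βγ)/γ = 3.2575/3.40754 = 0.9560.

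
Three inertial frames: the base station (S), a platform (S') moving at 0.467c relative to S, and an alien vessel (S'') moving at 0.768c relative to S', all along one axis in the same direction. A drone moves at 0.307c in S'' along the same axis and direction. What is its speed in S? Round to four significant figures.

Compose velocities in two stages. Stage 1 (into S'): u₁ = (0.307+0.768)/(1+0.307×0.768) = 0.8699.
Stage 2 (into S): u = (0.8699+0.467)/(1+0.8699×0.467) = 0.95069, so the speed is 0.9507c.

0.9507c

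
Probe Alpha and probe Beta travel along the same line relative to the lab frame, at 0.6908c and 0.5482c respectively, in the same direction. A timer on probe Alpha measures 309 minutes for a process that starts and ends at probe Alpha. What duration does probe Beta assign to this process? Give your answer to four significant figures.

The velocity of probe Alpha relative to probe Beta is (0.6908 − 0.5482)c / (1 − 0.6908×0.5482) = 0.22952c; relative speed 0.22952c.
At |u| = 0.22952c, γ = (1 − 0.0526794)^(−1/2) = 1.0274.
Probe Alpha's interval is proper; time dilation gives Δt_B = γΔτ = 1.0274 × 309 minutes = 317.5 minutes.

317.5 minutes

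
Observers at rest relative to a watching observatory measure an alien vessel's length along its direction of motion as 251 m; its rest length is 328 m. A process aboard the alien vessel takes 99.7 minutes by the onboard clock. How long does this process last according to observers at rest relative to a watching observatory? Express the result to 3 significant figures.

Length contraction gives γ = L₀/L = 328/251 = 1.30677.
The same γ dilates the second interval: 1.30677 × 99.7 minutes = 130 minutes.

130 minutes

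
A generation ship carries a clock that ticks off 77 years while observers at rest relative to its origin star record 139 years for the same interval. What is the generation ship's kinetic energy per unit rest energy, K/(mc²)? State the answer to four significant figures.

0.8052

From Δt = γΔτ: γ = 139/77 = 1.80519.
Since K = (γ−1)mc², K/(mc²) = 1.80519 − 1 = 0.8052.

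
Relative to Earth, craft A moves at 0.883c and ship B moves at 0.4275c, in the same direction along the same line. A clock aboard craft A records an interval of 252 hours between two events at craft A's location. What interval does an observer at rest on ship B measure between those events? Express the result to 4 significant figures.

369.7 hours

Speed of craft A in ship B's frame: u = (v_A − v_B)/(1 − v_A v_B/c²) = (0.883 − 0.4275)/(1 − 0.883×0.4275) = 0.4555/0.6225175 = 0.73171; |u| = 0.73171c.
γ for this relative speed: γ = 1/√(1 − 0.5354) = 1.4671.
Craft A's interval is proper; time dilation gives Δt_B = γΔτ = 1.4671 × 252 hours = 369.7 hours.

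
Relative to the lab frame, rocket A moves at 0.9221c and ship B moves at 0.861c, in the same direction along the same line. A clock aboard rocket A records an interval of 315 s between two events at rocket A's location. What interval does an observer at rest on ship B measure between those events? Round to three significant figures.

330 s

The velocity of rocket A relative to ship B is (0.9221 − 0.861)c / (1 − 0.9221×0.861) = 0.2965c; relative speed 0.2965c.
γ for this relative speed: γ = 1/√(1 − 0.0879122) = 1.0471.
Rocket A's interval is proper; time dilation gives Δt_B = γΔτ = 1.0471 × 315 s = 330 s.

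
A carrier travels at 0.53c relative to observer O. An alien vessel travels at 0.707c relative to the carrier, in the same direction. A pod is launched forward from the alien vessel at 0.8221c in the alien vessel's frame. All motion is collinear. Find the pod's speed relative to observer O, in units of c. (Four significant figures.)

First combine the pod and alien vessel (S''→S'): u₁ = (0.8221 + 0.707)/(1 + 0.8221×0.707) = 1.5291/1.5812247 = 0.96704.
Then combine with the carrier (S'→S): u = (0.96704 + 0.53)/(1 + 0.96704×0.53) = 1.49704/1.5125312 = 0.98976.

0.9898c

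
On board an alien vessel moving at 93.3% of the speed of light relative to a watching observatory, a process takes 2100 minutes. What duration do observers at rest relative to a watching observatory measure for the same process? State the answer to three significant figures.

γ = 1/√(1 − β²) = 1/√(1 − 0.870489) = 1/√0.129511 = 1/0.359876 = 2.7787.
Time dilation: Δt = γ·Δτ = 2.7787 × 2100 = 5840 minutes.

5840 minutes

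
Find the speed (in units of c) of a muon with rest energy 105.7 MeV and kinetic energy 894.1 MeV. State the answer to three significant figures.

K = (γ−1)mc², so γ = 1 + 894.1/105.7 = 9.4588.
Then v/c = √(1 − γ⁻²) = √(1 − 0.0111771) = √0.9888229 = 0.994.

0.994c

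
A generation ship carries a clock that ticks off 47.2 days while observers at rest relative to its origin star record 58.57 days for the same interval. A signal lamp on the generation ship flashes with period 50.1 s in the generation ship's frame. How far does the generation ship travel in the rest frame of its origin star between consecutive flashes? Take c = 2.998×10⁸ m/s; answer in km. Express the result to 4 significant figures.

From Δt = γΔτ: γ = 58.57/47.2 = 1.24089.
β = √(1 − 1/γ²) = 0.59209. Lab-frame period = γτ = 1.24089×50.1 s = 62.169 s. Distance = βc × γτ = 0.59209 × 2.998×10⁸ m/s × 62.169 s = 1.1036×10^10 m = 1.104×10^7 km.

1.104×10^7 km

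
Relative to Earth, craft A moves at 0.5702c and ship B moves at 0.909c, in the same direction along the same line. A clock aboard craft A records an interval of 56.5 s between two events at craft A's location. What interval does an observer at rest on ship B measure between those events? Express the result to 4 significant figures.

Transform craft A's velocity into ship B's frame: (0.5702 − 0.909)/(1 − 0.5702·0.909) = −0.3388/0.4816882, so the relative speed is 0.70336c.
At |u| = 0.70336c, γ = (1 − 0.494715)^(−1/2) = 1.4068.
The clock on craft A records proper time, so ship B measures Δt = γΔτ = 1.4068 × 56.5 = 79.48 s.

79.48 s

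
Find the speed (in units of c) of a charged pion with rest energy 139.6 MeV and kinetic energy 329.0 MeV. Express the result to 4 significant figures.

0.9546c

γ = 1 + K/(mc²) = 1 + 329.0/139.6 = 3.3567.
β = √(1 − 1/γ²) = √(1 − 0.0887513) = √0.9112487 = 0.9546.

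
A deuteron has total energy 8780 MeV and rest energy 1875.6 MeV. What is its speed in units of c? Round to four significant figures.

Total energy E = γmc² gives γ = 8780/1875.6 = 4.6812.
Hence β = √(1 − 1/γ²) = √(1 − 0.0456337) = √0.9543663 = 0.9769.

0.9769c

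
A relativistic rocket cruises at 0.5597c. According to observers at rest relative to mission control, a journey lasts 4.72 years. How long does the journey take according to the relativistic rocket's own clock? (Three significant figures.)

3.91 years

With β = 0.5597, γ = 1/√(1 − 0.5597²) = 1/√0.68673591 = 1.2067.
The relativistic rocket's clock runs slow as seen from mission control, so Δτ = Δt/γ = 4.72/1.2067 = 3.91 years.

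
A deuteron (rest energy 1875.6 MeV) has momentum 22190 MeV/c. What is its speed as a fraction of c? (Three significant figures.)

0.996c

βγ = pc/(mc²) = 22190/1875.6 = 11.831.
Since γ² = 1 + (βγ)² = 140.973, γ = √140.973 = 11.8732, and β = (βγ)/γ = 11.831/11.8732 = 0.996.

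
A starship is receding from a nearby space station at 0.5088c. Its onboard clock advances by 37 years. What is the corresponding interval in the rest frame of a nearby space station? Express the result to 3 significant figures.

43.0 years

β² = 0.25887744, so γ = 1/√0.74112256 = 1.1616.
Time dilation: Δt = γ·Δτ = 1.1616 × 37 = 43.0 years.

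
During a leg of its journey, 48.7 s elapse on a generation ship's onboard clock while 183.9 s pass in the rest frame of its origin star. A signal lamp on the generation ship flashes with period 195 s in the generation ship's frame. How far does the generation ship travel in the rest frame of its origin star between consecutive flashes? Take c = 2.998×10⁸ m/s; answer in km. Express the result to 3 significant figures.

From Δt = γΔτ: γ = 183.9/48.7 = 3.77618.
β = √(1 − 1/γ²) = 0.9643. Lab-frame period = γτ = 3.77618×195 s = 736.36 s. Distance = βc × γτ = 0.9643 × 2.998×10⁸ m/s × 736.36 s = 2.1288×10^11 m = 2.13×10^8 km.

2.13×10^8 km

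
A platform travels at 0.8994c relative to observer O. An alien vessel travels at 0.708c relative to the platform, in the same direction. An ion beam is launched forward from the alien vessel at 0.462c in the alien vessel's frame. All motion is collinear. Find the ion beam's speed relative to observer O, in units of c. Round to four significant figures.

First combine the ion beam and alien vessel (S''→S'): u₁ = (0.462 + 0.708)/(1 + 0.462×0.708) = 1.17/1.327096 = 0.88162.
Then combine with the platform (S'→S): u = (0.88162 + 0.8994)/(1 + 0.88162×0.8994) = 1.78102/1.792929028 = 0.99336.

0.9934c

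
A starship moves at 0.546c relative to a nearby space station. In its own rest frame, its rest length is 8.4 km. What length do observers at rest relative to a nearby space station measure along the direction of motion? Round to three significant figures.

Lorentz factor: γ = (1 − 0.298116)^(−1/2) = 1.1936.
Length contraction: L = L₀/γ = 8.4/1.1936 = 7.04 km.

7.04 km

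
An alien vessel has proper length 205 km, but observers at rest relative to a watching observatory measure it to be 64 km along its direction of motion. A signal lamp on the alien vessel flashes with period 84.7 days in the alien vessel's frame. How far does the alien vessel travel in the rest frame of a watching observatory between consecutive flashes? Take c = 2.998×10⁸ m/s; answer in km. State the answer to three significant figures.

6.68×10^12 km

γ = L₀/L = 205/64 = 3.20312.
β = √(1 − 1/γ²) = 0.95002. Lab-frame period = γτ = 3.20312×84.7 days = 271.3 days. Distance = βc × γτ = 0.95002 × 2.998×10⁸ m/s × 23440320 s = 6.6762×10^15 m = 6.68×10^12 km.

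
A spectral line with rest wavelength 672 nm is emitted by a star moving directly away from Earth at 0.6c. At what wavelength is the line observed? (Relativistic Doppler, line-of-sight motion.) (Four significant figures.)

1344 nm

Relativistic Doppler for wavelength: λ_obs = λ_src · √((1+β)/(1−β)).
With β = 0.6: factor = √(1.6/0.4) = 2.
λ_obs = 672 × 2 = 1344 nm.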